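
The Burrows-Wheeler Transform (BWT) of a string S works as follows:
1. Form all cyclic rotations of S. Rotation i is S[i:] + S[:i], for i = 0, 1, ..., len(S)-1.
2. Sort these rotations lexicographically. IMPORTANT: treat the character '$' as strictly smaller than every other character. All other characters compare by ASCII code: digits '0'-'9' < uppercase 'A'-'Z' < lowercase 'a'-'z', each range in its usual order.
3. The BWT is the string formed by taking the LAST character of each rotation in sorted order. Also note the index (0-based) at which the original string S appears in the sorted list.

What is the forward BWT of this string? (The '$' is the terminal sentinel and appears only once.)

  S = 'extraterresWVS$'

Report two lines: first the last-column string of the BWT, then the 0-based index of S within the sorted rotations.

Answer: SVWsrtr$treeaxe
7

Derivation:
All 15 rotations (rotation i = S[i:]+S[:i]):
  rot[0] = extraterresWVS$
  rot[1] = xtraterresWVS$e
  rot[2] = traterresWVS$ex
  rot[3] = raterresWVS$ext
  rot[4] = aterresWVS$extr
  rot[5] = terresWVS$extra
  rot[6] = erresWVS$extrat
  rot[7] = rresWVS$extrate
  rot[8] = resWVS$extrater
  rot[9] = esWVS$extraterr
  rot[10] = sWVS$extraterre
  rot[11] = WVS$extraterres
  rot[12] = VS$extraterresW
  rot[13] = S$extraterresWV
  rot[14] = $extraterresWVS
Sorted (with $ < everything):
  sorted[0] = $extraterresWVS  (last char: 'S')
  sorted[1] = S$extraterresWV  (last char: 'V')
  sorted[2] = VS$extraterresW  (last char: 'W')
  sorted[3] = WVS$extraterres  (last char: 's')
  sorted[4] = aterresWVS$extr  (last char: 'r')
  sorted[5] = erresWVS$extrat  (last char: 't')
  sorted[6] = esWVS$extraterr  (last char: 'r')
  sorted[7] = extraterresWVS$  (last char: '$')
  sorted[8] = raterresWVS$ext  (last char: 't')
  sorted[9] = resWVS$extrater  (last char: 'r')
  sorted[10] = rresWVS$extrate  (last char: 'e')
  sorted[11] = sWVS$extraterre  (last char: 'e')
  sorted[12] = terresWVS$extra  (last char: 'a')
  sorted[13] = traterresWVS$ex  (last char: 'x')
  sorted[14] = xtraterresWVS$e  (last char: 'e')
Last column: SVWsrtr$treeaxe
Original string S is at sorted index 7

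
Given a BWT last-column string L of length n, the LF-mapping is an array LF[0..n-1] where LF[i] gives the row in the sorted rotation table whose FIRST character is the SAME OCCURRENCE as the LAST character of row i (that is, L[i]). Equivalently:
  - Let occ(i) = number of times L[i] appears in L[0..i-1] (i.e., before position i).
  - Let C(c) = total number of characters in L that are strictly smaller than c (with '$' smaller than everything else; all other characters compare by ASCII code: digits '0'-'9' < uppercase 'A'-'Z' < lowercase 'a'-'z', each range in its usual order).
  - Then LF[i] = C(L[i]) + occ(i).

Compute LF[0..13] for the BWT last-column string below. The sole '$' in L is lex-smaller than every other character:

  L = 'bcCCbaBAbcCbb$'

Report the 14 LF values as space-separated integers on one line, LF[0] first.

Answer: 7 12 3 4 8 6 2 1 9 13 5 10 11 0

Derivation:
Char counts: '$':1, 'A':1, 'B':1, 'C':3, 'a':1, 'b':5, 'c':2
C (first-col start): C('$')=0, C('A')=1, C('B')=2, C('C')=3, C('a')=6, C('b')=7, C('c')=12
L[0]='b': occ=0, LF[0]=C('b')+0=7+0=7
L[1]='c': occ=0, LF[1]=C('c')+0=12+0=12
L[2]='C': occ=0, LF[2]=C('C')+0=3+0=3
L[3]='C': occ=1, LF[3]=C('C')+1=3+1=4
L[4]='b': occ=1, LF[4]=C('b')+1=7+1=8
L[5]='a': occ=0, LF[5]=C('a')+0=6+0=6
L[6]='B': occ=0, LF[6]=C('B')+0=2+0=2
L[7]='A': occ=0, LF[7]=C('A')+0=1+0=1
L[8]='b': occ=2, LF[8]=C('b')+2=7+2=9
L[9]='c': occ=1, LF[9]=C('c')+1=12+1=13
L[10]='C': occ=2, LF[10]=C('C')+2=3+2=5
L[11]='b': occ=3, LF[11]=C('b')+3=7+3=10
L[12]='b': occ=4, LF[12]=C('b')+4=7+4=11
L[13]='$': occ=0, LF[13]=C('$')+0=0+0=0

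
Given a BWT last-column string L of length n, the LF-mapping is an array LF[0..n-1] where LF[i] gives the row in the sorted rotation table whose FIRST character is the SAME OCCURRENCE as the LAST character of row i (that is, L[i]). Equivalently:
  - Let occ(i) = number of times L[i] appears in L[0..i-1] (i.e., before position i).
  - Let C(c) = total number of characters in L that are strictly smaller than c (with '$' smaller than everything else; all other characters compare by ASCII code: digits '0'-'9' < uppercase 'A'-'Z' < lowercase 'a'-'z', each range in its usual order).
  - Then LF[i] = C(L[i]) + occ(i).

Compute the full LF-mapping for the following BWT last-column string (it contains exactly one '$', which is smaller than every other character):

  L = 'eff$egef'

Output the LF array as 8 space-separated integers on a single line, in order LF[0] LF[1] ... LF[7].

Char counts: '$':1, 'e':3, 'f':3, 'g':1
C (first-col start): C('$')=0, C('e')=1, C('f')=4, C('g')=7
L[0]='e': occ=0, LF[0]=C('e')+0=1+0=1
L[1]='f': occ=0, LF[1]=C('f')+0=4+0=4
L[2]='f': occ=1, LF[2]=C('f')+1=4+1=5
L[3]='$': occ=0, LF[3]=C('$')+0=0+0=0
L[4]='e': occ=1, LF[4]=C('e')+1=1+1=2
L[5]='g': occ=0, LF[5]=C('g')+0=7+0=7
L[6]='e': occ=2, LF[6]=C('e')+2=1+2=3
L[7]='f': occ=2, LF[7]=C('f')+2=4+2=6

Answer: 1 4 5 0 2 7 3 6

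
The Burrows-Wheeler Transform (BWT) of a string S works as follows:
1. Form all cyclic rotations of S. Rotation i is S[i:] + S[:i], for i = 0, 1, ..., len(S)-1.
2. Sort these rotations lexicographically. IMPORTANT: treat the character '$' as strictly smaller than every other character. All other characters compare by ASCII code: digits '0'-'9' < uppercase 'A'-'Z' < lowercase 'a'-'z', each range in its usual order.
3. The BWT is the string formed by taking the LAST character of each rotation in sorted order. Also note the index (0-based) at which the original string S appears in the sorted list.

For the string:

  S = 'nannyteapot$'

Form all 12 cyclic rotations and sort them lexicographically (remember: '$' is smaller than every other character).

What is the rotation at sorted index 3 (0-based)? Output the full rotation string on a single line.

Answer: eapot$nannyt

Derivation:
All 12 rotations (rotation i = S[i:]+S[:i]):
  rot[0] = nannyteapot$
  rot[1] = annyteapot$n
  rot[2] = nnyteapot$na
  rot[3] = nyteapot$nan
  rot[4] = yteapot$nann
  rot[5] = teapot$nanny
  rot[6] = eapot$nannyt
  rot[7] = apot$nannyte
  rot[8] = pot$nannytea
  rot[9] = ot$nannyteap
  rot[10] = t$nannyteapo
  rot[11] = $nannyteapot
Sorted (with $ < everything):
  sorted[0] = $nannyteapot
  sorted[1] = annyteapot$n
  sorted[2] = apot$nannyte
  sorted[3] = eapot$nannyt
  sorted[4] = nannyteapot$
  sorted[5] = nnyteapot$na
  sorted[6] = nyteapot$nan
  sorted[7] = ot$nannyteap
  sorted[8] = pot$nannytea
  sorted[9] = t$nannyteapo
  sorted[10] = teapot$nanny
  sorted[11] = yteapot$nann
sorted[3] = eapot$nannyt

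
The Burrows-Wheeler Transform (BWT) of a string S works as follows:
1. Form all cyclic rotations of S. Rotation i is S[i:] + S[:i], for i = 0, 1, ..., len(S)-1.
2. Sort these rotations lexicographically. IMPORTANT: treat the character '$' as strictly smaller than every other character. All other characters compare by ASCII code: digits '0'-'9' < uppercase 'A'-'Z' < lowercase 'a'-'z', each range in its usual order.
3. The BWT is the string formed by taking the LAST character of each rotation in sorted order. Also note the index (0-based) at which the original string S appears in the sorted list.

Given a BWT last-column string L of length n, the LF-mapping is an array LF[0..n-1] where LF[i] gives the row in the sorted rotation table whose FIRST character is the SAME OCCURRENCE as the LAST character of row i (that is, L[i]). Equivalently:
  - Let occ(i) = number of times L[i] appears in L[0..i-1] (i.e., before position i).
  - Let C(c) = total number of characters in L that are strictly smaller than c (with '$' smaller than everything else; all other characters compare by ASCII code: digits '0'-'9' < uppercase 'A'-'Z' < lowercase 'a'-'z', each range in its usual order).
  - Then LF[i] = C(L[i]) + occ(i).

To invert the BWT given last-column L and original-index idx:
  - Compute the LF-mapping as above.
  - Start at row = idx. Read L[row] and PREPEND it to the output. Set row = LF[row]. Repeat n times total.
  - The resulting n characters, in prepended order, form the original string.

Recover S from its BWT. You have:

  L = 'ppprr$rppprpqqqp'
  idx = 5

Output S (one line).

LF mapping: 1 2 3 12 13 0 14 4 5 6 15 7 9 10 11 8
Walk LF starting at row 5, prepending L[row]:
  step 1: row=5, L[5]='$', prepend. Next row=LF[5]=0
  step 2: row=0, L[0]='p', prepend. Next row=LF[0]=1
  step 3: row=1, L[1]='p', prepend. Next row=LF[1]=2
  step 4: row=2, L[2]='p', prepend. Next row=LF[2]=3
  step 5: row=3, L[3]='r', prepend. Next row=LF[3]=12
  step 6: row=12, L[12]='q', prepend. Next row=LF[12]=9
  step 7: row=9, L[9]='p', prepend. Next row=LF[9]=6
  step 8: row=6, L[6]='r', prepend. Next row=LF[6]=14
  step 9: row=14, L[14]='q', prepend. Next row=LF[14]=11
  step 10: row=11, L[11]='p', prepend. Next row=LF[11]=7
  step 11: row=7, L[7]='p', prepend. Next row=LF[7]=4
  step 12: row=4, L[4]='r', prepend. Next row=LF[4]=13
  step 13: row=13, L[13]='q', prepend. Next row=LF[13]=10
  step 14: row=10, L[10]='r', prepend. Next row=LF[10]=15
  step 15: row=15, L[15]='p', prepend. Next row=LF[15]=8
  step 16: row=8, L[8]='p', prepend. Next row=LF[8]=5
Reversed output: pprqrppqrpqrppp$

Answer: pprqrppqrpqrppp$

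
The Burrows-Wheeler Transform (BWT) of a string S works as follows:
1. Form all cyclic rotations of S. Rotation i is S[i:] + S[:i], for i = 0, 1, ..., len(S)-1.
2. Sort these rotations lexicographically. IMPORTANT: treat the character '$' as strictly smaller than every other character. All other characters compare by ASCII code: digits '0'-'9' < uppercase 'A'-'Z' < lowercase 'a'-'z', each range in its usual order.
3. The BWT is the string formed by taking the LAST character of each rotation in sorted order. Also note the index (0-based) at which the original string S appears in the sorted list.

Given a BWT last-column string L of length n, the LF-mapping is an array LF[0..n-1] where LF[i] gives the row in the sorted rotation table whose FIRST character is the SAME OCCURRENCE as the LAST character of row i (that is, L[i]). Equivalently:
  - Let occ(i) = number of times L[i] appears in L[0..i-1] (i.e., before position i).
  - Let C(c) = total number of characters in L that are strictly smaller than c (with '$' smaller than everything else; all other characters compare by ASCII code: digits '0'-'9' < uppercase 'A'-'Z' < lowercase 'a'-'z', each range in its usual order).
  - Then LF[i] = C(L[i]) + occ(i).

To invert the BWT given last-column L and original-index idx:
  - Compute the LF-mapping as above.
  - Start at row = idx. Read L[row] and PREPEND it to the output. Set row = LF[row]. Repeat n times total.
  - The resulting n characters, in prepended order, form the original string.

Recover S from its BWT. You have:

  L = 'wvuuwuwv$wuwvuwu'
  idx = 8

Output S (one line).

Answer: vvuuuuwvwuwwwuw$

Derivation:
LF mapping: 10 7 1 2 11 3 12 8 0 13 4 14 9 5 15 6
Walk LF starting at row 8, prepending L[row]:
  step 1: row=8, L[8]='$', prepend. Next row=LF[8]=0
  step 2: row=0, L[0]='w', prepend. Next row=LF[0]=10
  step 3: row=10, L[10]='u', prepend. Next row=LF[10]=4
  step 4: row=4, L[4]='w', prepend. Next row=LF[4]=11
  step 5: row=11, L[11]='w', prepend. Next row=LF[11]=14
  step 6: row=14, L[14]='w', prepend. Next row=LF[14]=15
  step 7: row=15, L[15]='u', prepend. Next row=LF[15]=6
  step 8: row=6, L[6]='w', prepend. Next row=LF[6]=12
  step 9: row=12, L[12]='v', prepend. Next row=LF[12]=9
  step 10: row=9, L[9]='w', prepend. Next row=LF[9]=13
  step 11: row=13, L[13]='u', prepend. Next row=LF[13]=5
  step 12: row=5, L[5]='u', prepend. Next row=LF[5]=3
  step 13: row=3, L[3]='u', prepend. Next row=LF[3]=2
  step 14: row=2, L[2]='u', prepend. Next row=LF[2]=1
  step 15: row=1, L[1]='v', prepend. Next row=LF[1]=7
  step 16: row=7, L[7]='v', prepend. Next row=LF[7]=8
Reversed output: vvuuuuwvwuwwwuw$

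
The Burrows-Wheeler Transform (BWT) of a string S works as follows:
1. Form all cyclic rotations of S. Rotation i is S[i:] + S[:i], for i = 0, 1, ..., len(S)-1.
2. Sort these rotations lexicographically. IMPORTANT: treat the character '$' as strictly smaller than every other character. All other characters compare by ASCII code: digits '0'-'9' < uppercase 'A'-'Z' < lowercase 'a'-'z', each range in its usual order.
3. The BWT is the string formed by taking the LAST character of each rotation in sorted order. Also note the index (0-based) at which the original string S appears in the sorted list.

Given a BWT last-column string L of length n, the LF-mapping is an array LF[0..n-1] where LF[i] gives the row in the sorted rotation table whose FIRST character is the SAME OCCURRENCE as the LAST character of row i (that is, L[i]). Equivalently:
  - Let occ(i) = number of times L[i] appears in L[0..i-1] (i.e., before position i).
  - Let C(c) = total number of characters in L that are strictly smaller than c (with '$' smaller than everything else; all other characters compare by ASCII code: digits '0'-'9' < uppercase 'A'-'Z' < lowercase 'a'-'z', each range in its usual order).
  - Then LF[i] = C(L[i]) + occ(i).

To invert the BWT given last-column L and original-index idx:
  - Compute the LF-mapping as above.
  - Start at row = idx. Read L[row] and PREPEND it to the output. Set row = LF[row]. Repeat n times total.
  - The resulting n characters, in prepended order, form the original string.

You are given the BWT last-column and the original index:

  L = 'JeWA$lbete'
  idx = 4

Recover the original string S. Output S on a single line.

LF mapping: 2 5 3 1 0 8 4 6 9 7
Walk LF starting at row 4, prepending L[row]:
  step 1: row=4, L[4]='$', prepend. Next row=LF[4]=0
  step 2: row=0, L[0]='J', prepend. Next row=LF[0]=2
  step 3: row=2, L[2]='W', prepend. Next row=LF[2]=3
  step 4: row=3, L[3]='A', prepend. Next row=LF[3]=1
  step 5: row=1, L[1]='e', prepend. Next row=LF[1]=5
  step 6: row=5, L[5]='l', prepend. Next row=LF[5]=8
  step 7: row=8, L[8]='t', prepend. Next row=LF[8]=9
  step 8: row=9, L[9]='e', prepend. Next row=LF[9]=7
  step 9: row=7, L[7]='e', prepend. Next row=LF[7]=6
  step 10: row=6, L[6]='b', prepend. Next row=LF[6]=4
Reversed output: beetleAWJ$

Answer: beetleAWJ$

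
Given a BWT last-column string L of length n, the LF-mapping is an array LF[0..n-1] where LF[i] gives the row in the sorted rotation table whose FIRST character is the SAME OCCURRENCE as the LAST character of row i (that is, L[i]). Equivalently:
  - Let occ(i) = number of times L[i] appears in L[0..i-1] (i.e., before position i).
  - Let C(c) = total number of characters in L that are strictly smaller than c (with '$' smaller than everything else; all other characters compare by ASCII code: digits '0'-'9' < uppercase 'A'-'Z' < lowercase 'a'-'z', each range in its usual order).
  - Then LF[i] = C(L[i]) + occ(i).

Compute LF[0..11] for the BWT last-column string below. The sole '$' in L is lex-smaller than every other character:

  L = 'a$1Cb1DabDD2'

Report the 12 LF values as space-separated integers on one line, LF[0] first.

Answer: 8 0 1 4 10 2 5 9 11 6 7 3

Derivation:
Char counts: '$':1, '1':2, '2':1, 'C':1, 'D':3, 'a':2, 'b':2
C (first-col start): C('$')=0, C('1')=1, C('2')=3, C('C')=4, C('D')=5, C('a')=8, C('b')=10
L[0]='a': occ=0, LF[0]=C('a')+0=8+0=8
L[1]='$': occ=0, LF[1]=C('$')+0=0+0=0
L[2]='1': occ=0, LF[2]=C('1')+0=1+0=1
L[3]='C': occ=0, LF[3]=C('C')+0=4+0=4
L[4]='b': occ=0, LF[4]=C('b')+0=10+0=10
L[5]='1': occ=1, LF[5]=C('1')+1=1+1=2
L[6]='D': occ=0, LF[6]=C('D')+0=5+0=5
L[7]='a': occ=1, LF[7]=C('a')+1=8+1=9
L[8]='b': occ=1, LF[8]=C('b')+1=10+1=11
L[9]='D': occ=1, LF[9]=C('D')+1=5+1=6
L[10]='D': occ=2, LF[10]=C('D')+2=5+2=7
L[11]='2': occ=0, LF[11]=C('2')+0=3+0=3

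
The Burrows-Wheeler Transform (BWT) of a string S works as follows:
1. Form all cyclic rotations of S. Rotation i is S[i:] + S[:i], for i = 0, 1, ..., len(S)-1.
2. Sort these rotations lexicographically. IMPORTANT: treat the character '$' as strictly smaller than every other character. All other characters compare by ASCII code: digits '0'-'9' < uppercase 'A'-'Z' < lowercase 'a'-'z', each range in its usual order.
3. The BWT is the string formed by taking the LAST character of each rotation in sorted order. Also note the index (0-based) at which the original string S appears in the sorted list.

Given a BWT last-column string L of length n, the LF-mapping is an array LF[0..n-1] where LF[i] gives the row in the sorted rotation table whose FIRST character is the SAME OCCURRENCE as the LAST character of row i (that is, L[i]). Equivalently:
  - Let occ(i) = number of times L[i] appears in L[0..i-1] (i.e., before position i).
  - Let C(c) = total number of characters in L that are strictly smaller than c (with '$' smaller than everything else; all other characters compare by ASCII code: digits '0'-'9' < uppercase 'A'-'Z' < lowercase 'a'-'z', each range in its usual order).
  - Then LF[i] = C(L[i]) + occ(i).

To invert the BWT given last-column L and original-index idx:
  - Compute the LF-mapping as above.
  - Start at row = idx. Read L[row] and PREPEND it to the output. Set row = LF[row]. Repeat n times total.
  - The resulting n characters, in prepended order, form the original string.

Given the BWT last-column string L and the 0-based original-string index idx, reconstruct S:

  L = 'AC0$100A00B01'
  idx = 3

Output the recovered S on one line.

LF mapping: 9 12 1 0 7 2 3 10 4 5 11 6 8
Walk LF starting at row 3, prepending L[row]:
  step 1: row=3, L[3]='$', prepend. Next row=LF[3]=0
  step 2: row=0, L[0]='A', prepend. Next row=LF[0]=9
  step 3: row=9, L[9]='0', prepend. Next row=LF[9]=5
  step 4: row=5, L[5]='0', prepend. Next row=LF[5]=2
  step 5: row=2, L[2]='0', prepend. Next row=LF[2]=1
  step 6: row=1, L[1]='C', prepend. Next row=LF[1]=12
  step 7: row=12, L[12]='1', prepend. Next row=LF[12]=8
  step 8: row=8, L[8]='0', prepend. Next row=LF[8]=4
  step 9: row=4, L[4]='1', prepend. Next row=LF[4]=7
  step 10: row=7, L[7]='A', prepend. Next row=LF[7]=10
  step 11: row=10, L[10]='B', prepend. Next row=LF[10]=11
  step 12: row=11, L[11]='0', prepend. Next row=LF[11]=6
  step 13: row=6, L[6]='0', prepend. Next row=LF[6]=3
Reversed output: 00BA101C000A$

Answer: 00BA101C000A$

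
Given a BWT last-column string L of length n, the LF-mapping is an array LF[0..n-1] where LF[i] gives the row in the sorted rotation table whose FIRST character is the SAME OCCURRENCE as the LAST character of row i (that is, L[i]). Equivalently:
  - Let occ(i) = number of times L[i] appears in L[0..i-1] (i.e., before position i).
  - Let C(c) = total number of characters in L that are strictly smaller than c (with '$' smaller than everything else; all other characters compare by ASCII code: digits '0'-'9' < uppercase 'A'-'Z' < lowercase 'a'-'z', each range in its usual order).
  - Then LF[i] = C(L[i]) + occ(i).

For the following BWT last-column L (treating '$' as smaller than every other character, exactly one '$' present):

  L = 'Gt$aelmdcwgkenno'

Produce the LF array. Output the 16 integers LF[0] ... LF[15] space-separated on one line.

Char counts: '$':1, 'G':1, 'a':1, 'c':1, 'd':1, 'e':2, 'g':1, 'k':1, 'l':1, 'm':1, 'n':2, 'o':1, 't':1, 'w':1
C (first-col start): C('$')=0, C('G')=1, C('a')=2, C('c')=3, C('d')=4, C('e')=5, C('g')=7, C('k')=8, C('l')=9, C('m')=10, C('n')=11, C('o')=13, C('t')=14, C('w')=15
L[0]='G': occ=0, LF[0]=C('G')+0=1+0=1
L[1]='t': occ=0, LF[1]=C('t')+0=14+0=14
L[2]='$': occ=0, LF[2]=C('$')+0=0+0=0
L[3]='a': occ=0, LF[3]=C('a')+0=2+0=2
L[4]='e': occ=0, LF[4]=C('e')+0=5+0=5
L[5]='l': occ=0, LF[5]=C('l')+0=9+0=9
L[6]='m': occ=0, LF[6]=C('m')+0=10+0=10
L[7]='d': occ=0, LF[7]=C('d')+0=4+0=4
L[8]='c': occ=0, LF[8]=C('c')+0=3+0=3
L[9]='w': occ=0, LF[9]=C('w')+0=15+0=15
L[10]='g': occ=0, LF[10]=C('g')+0=7+0=7
L[11]='k': occ=0, LF[11]=C('k')+0=8+0=8
L[12]='e': occ=1, LF[12]=C('e')+1=5+1=6
L[13]='n': occ=0, LF[13]=C('n')+0=11+0=11
L[14]='n': occ=1, LF[14]=C('n')+1=11+1=12
L[15]='o': occ=0, LF[15]=C('o')+0=13+0=13

Answer: 1 14 0 2 5 9 10 4 3 15 7 8 6 11 12 13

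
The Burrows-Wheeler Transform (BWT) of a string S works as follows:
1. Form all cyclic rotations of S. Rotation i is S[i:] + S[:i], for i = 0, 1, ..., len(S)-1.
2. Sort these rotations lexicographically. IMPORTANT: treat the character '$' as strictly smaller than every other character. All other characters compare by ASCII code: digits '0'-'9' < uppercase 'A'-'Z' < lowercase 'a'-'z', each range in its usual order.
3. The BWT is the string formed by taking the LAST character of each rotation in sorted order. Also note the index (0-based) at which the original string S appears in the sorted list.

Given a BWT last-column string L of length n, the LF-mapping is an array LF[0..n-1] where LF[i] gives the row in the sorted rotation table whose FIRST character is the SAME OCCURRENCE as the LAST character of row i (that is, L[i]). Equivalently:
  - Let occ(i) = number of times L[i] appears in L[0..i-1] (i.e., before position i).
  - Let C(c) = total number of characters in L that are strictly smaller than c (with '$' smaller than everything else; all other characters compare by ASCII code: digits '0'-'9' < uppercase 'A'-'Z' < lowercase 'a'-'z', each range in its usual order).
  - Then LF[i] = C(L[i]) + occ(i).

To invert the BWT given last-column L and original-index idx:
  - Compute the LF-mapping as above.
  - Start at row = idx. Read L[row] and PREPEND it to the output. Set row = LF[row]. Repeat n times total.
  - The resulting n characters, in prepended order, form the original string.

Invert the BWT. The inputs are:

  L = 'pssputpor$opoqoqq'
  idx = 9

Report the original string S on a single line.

Answer: qsopporpquosoqtp$

Derivation:
LF mapping: 5 13 14 6 16 15 7 1 12 0 2 8 3 9 4 10 11
Walk LF starting at row 9, prepending L[row]:
  step 1: row=9, L[9]='$', prepend. Next row=LF[9]=0
  step 2: row=0, L[0]='p', prepend. Next row=LF[0]=5
  step 3: row=5, L[5]='t', prepend. Next row=LF[5]=15
  step 4: row=15, L[15]='q', prepend. Next row=LF[15]=10
  step 5: row=10, L[10]='o', prepend. Next row=LF[10]=2
  step 6: row=2, L[2]='s', prepend. Next row=LF[2]=14
  step 7: row=14, L[14]='o', prepend. Next row=LF[14]=4
  step 8: row=4, L[4]='u', prepend. Next row=LF[4]=16
  step 9: row=16, L[16]='q', prepend. Next row=LF[16]=11
  step 10: row=11, L[11]='p', prepend. Next row=LF[11]=8
  step 11: row=8, L[8]='r', prepend. Next row=LF[8]=12
  step 12: row=12, L[12]='o', prepend. Next row=LF[12]=3
  step 13: row=3, L[3]='p', prepend. Next row=LF[3]=6
  step 14: row=6, L[6]='p', prepend. Next row=LF[6]=7
  step 15: row=7, L[7]='o', prepend. Next row=LF[7]=1
  step 16: row=1, L[1]='s', prepend. Next row=LF[1]=13
  step 17: row=13, L[13]='q', prepend. Next row=LF[13]=9
Reversed output: qsopporpquosoqtp$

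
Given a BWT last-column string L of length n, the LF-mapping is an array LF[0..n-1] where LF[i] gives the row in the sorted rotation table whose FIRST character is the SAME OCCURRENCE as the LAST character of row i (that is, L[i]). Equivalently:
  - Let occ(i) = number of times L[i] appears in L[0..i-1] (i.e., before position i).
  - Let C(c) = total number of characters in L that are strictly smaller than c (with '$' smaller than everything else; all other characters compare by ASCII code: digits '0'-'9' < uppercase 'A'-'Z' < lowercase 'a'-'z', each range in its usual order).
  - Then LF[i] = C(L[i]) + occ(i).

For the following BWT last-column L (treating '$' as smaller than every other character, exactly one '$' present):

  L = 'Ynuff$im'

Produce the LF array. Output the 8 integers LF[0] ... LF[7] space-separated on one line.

Answer: 1 6 7 2 3 0 4 5

Derivation:
Char counts: '$':1, 'Y':1, 'f':2, 'i':1, 'm':1, 'n':1, 'u':1
C (first-col start): C('$')=0, C('Y')=1, C('f')=2, C('i')=4, C('m')=5, C('n')=6, C('u')=7
L[0]='Y': occ=0, LF[0]=C('Y')+0=1+0=1
L[1]='n': occ=0, LF[1]=C('n')+0=6+0=6
L[2]='u': occ=0, LF[2]=C('u')+0=7+0=7
L[3]='f': occ=0, LF[3]=C('f')+0=2+0=2
L[4]='f': occ=1, LF[4]=C('f')+1=2+1=3
L[5]='$': occ=0, LF[5]=C('$')+0=0+0=0
L[6]='i': occ=0, LF[6]=C('i')+0=4+0=4
L[7]='m': occ=0, LF[7]=C('m')+0=5+0=5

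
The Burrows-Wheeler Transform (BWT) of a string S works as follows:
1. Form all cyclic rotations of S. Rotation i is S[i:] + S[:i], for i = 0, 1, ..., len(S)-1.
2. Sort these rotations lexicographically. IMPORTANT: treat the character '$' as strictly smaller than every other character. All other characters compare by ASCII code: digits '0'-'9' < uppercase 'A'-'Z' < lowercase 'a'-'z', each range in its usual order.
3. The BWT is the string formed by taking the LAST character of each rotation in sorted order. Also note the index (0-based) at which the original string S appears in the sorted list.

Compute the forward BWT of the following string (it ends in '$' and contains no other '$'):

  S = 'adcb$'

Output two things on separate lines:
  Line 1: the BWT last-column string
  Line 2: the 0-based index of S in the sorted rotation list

All 5 rotations (rotation i = S[i:]+S[:i]):
  rot[0] = adcb$
  rot[1] = dcb$a
  rot[2] = cb$ad
  rot[3] = b$adc
  rot[4] = $adcb
Sorted (with $ < everything):
  sorted[0] = $adcb  (last char: 'b')
  sorted[1] = adcb$  (last char: '$')
  sorted[2] = b$adc  (last char: 'c')
  sorted[3] = cb$ad  (last char: 'd')
  sorted[4] = dcb$a  (last char: 'a')
Last column: b$cda
Original string S is at sorted index 1

Answer: b$cda
1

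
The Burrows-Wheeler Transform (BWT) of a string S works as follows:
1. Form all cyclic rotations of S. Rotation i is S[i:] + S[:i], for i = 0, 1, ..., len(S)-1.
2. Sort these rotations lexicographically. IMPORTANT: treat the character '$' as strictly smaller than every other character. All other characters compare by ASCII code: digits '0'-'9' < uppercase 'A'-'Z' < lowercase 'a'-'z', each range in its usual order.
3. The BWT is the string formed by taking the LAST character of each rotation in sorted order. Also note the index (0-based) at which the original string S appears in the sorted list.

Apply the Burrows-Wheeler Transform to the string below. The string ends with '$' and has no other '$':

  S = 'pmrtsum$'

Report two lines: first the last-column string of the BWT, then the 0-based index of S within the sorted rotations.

Answer: mup$mtrs
3

Derivation:
All 8 rotations (rotation i = S[i:]+S[:i]):
  rot[0] = pmrtsum$
  rot[1] = mrtsum$p
  rot[2] = rtsum$pm
  rot[3] = tsum$pmr
  rot[4] = sum$pmrt
  rot[5] = um$pmrts
  rot[6] = m$pmrtsu
  rot[7] = $pmrtsum
Sorted (with $ < everything):
  sorted[0] = $pmrtsum  (last char: 'm')
  sorted[1] = m$pmrtsu  (last char: 'u')
  sorted[2] = mrtsum$p  (last char: 'p')
  sorted[3] = pmrtsum$  (last char: '$')
  sorted[4] = rtsum$pm  (last char: 'm')
  sorted[5] = sum$pmrt  (last char: 't')
  sorted[6] = tsum$pmr  (last char: 'r')
  sorted[7] = um$pmrts  (last char: 's')
Last column: mup$mtrs
Original string S is at sorted index 3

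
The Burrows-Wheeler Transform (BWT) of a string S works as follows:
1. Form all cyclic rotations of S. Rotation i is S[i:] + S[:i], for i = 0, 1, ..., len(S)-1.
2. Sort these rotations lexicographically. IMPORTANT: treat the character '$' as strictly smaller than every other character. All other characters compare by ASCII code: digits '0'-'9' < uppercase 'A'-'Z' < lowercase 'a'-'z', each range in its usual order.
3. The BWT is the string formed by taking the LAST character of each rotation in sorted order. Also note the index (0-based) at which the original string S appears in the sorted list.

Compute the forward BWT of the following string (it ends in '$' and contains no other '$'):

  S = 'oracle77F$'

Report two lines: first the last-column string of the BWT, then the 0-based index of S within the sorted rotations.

All 10 rotations (rotation i = S[i:]+S[:i]):
  rot[0] = oracle77F$
  rot[1] = racle77F$o
  rot[2] = acle77F$or
  rot[3] = cle77F$ora
  rot[4] = le77F$orac
  rot[5] = e77F$oracl
  rot[6] = 77F$oracle
  rot[7] = 7F$oracle7
  rot[8] = F$oracle77
  rot[9] = $oracle77F
Sorted (with $ < everything):
  sorted[0] = $oracle77F  (last char: 'F')
  sorted[1] = 77F$oracle  (last char: 'e')
  sorted[2] = 7F$oracle7  (last char: '7')
  sorted[3] = F$oracle77  (last char: '7')
  sorted[4] = acle77F$or  (last char: 'r')
  sorted[5] = cle77F$ora  (last char: 'a')
  sorted[6] = e77F$oracl  (last char: 'l')
  sorted[7] = le77F$orac  (last char: 'c')
  sorted[8] = oracle77F$  (last char: '$')
  sorted[9] = racle77F$o  (last char: 'o')
Last column: Fe77ralc$o
Original string S is at sorted index 8

Answer: Fe77ralc$o
8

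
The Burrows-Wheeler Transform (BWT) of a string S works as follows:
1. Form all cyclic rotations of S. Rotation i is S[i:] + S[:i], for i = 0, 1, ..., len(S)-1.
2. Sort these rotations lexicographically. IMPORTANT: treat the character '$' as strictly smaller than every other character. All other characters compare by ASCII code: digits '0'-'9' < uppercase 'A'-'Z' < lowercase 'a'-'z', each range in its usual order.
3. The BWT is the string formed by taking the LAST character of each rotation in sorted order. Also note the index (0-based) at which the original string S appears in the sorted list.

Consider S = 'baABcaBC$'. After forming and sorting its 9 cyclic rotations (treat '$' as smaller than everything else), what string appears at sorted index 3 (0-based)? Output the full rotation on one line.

All 9 rotations (rotation i = S[i:]+S[:i]):
  rot[0] = baABcaBC$
  rot[1] = aABcaBC$b
  rot[2] = ABcaBC$ba
  rot[3] = BcaBC$baA
  rot[4] = caBC$baAB
  rot[5] = aBC$baABc
  rot[6] = BC$baABca
  rot[7] = C$baABcaB
  rot[8] = $baABcaBC
Sorted (with $ < everything):
  sorted[0] = $baABcaBC
  sorted[1] = ABcaBC$ba
  sorted[2] = BC$baABca
  sorted[3] = BcaBC$baA
  sorted[4] = C$baABcaB
  sorted[5] = aABcaBC$b
  sorted[6] = aBC$baABc
  sorted[7] = baABcaBC$
  sorted[8] = caBC$baAB
sorted[3] = BcaBC$baA

Answer: BcaBC$baA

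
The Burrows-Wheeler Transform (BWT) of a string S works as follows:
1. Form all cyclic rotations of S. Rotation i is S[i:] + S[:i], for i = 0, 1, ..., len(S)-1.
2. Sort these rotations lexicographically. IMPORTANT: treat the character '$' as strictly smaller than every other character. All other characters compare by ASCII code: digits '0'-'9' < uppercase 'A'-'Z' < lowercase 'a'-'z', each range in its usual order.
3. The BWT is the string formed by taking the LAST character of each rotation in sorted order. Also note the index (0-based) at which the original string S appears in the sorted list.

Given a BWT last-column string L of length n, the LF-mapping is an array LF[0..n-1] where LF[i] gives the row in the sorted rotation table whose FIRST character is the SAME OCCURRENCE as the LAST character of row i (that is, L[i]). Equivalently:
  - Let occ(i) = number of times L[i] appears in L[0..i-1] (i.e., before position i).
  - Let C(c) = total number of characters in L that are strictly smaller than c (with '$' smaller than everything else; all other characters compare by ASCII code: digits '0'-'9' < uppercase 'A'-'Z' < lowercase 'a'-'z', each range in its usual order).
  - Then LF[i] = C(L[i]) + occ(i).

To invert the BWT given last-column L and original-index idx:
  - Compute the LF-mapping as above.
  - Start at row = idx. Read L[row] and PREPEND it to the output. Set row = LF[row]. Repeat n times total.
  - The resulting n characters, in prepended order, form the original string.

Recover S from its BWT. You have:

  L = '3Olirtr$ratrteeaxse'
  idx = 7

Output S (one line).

Answer: extraterrestrialO3$

Derivation:
LF mapping: 1 2 9 8 10 15 11 0 12 3 16 13 17 5 6 4 18 14 7
Walk LF starting at row 7, prepending L[row]:
  step 1: row=7, L[7]='$', prepend. Next row=LF[7]=0
  step 2: row=0, L[0]='3', prepend. Next row=LF[0]=1
  step 3: row=1, L[1]='O', prepend. Next row=LF[1]=2
  step 4: row=2, L[2]='l', prepend. Next row=LF[2]=9
  step 5: row=9, L[9]='a', prepend. Next row=LF[9]=3
  step 6: row=3, L[3]='i', prepend. Next row=LF[3]=8
  step 7: row=8, L[8]='r', prepend. Next row=LF[8]=12
  step 8: row=12, L[12]='t', prepend. Next row=LF[12]=17
  step 9: row=17, L[17]='s', prepend. Next row=LF[17]=14
  step 10: row=14, L[14]='e', prepend. Next row=LF[14]=6
  step 11: row=6, L[6]='r', prepend. Next row=LF[6]=11
  step 12: row=11, L[11]='r', prepend. Next row=LF[11]=13
  step 13: row=13, L[13]='e', prepend. Next row=LF[13]=5
  step 14: row=5, L[5]='t', prepend. Next row=LF[5]=15
  step 15: row=15, L[15]='a', prepend. Next row=LF[15]=4
  step 16: row=4, L[4]='r', prepend. Next row=LF[4]=10
  step 17: row=10, L[10]='t', prepend. Next row=LF[10]=16
  step 18: row=16, L[16]='x', prepend. Next row=LF[16]=18
  step 19: row=18, L[18]='e', prepend. Next row=LF[18]=7
Reversed output: extraterrestrialO3$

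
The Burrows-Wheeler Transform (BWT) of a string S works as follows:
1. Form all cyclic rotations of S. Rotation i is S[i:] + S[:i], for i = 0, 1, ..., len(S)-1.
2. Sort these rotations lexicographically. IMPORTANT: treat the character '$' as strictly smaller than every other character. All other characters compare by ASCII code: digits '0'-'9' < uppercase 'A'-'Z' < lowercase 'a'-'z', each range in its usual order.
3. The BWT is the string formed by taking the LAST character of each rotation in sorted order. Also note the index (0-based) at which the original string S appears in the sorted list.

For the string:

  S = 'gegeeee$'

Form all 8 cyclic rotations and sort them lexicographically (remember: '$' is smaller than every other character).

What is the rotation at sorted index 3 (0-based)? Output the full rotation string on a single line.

All 8 rotations (rotation i = S[i:]+S[:i]):
  rot[0] = gegeeee$
  rot[1] = egeeee$g
  rot[2] = geeee$ge
  rot[3] = eeee$geg
  rot[4] = eee$gege
  rot[5] = ee$gegee
  rot[6] = e$gegeee
  rot[7] = $gegeeee
Sorted (with $ < everything):
  sorted[0] = $gegeeee
  sorted[1] = e$gegeee
  sorted[2] = ee$gegee
  sorted[3] = eee$gege
  sorted[4] = eeee$geg
  sorted[5] = egeeee$g
  sorted[6] = geeee$ge
  sorted[7] = gegeeee$
sorted[3] = eee$gege

Answer: eee$gege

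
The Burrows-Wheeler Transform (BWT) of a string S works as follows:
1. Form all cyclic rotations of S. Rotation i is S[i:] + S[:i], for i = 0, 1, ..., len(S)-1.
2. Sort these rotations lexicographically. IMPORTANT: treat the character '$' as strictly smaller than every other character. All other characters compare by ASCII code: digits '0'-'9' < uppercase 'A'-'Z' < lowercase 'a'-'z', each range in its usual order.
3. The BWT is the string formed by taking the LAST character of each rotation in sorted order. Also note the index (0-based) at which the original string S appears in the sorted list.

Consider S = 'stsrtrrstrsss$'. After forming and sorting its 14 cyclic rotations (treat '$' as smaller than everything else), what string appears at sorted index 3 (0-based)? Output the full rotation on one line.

Answer: rstrsss$stsrtr

Derivation:
All 14 rotations (rotation i = S[i:]+S[:i]):
  rot[0] = stsrtrrstrsss$
  rot[1] = tsrtrrstrsss$s
  rot[2] = srtrrstrsss$st
  rot[3] = rtrrstrsss$sts
  rot[4] = trrstrsss$stsr
  rot[5] = rrstrsss$stsrt
  rot[6] = rstrsss$stsrtr
  rot[7] = strsss$stsrtrr
  rot[8] = trsss$stsrtrrs
  rot[9] = rsss$stsrtrrst
  rot[10] = sss$stsrtrrstr
  rot[11] = ss$stsrtrrstrs
  rot[12] = s$stsrtrrstrss
  rot[13] = $stsrtrrstrsss
Sorted (with $ < everything):
  sorted[0] = $stsrtrrstrsss
  sorted[1] = rrstrsss$stsrt
  sorted[2] = rsss$stsrtrrst
  sorted[3] = rstrsss$stsrtr
  sorted[4] = rtrrstrsss$sts
  sorted[5] = s$stsrtrrstrss
  sorted[6] = srtrrstrsss$st
  sorted[7] = ss$stsrtrrstrs
  sorted[8] = sss$stsrtrrstr
  sorted[9] = strsss$stsrtrr
  sorted[10] = stsrtrrstrsss$
  sorted[11] = trrstrsss$stsr
  sorted[12] = trsss$stsrtrrs
  sorted[13] = tsrtrrstrsss$s
sorted[3] = rstrsss$stsrtr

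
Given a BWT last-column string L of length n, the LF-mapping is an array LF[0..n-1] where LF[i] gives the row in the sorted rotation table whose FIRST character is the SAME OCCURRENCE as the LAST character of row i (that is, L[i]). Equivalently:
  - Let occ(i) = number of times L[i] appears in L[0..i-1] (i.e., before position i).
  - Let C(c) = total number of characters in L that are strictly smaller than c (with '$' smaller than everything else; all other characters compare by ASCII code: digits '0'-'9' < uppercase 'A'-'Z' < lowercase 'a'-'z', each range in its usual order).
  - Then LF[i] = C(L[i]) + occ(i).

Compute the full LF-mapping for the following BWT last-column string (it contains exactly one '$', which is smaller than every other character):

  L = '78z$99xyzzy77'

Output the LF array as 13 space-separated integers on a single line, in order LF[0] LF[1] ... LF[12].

Char counts: '$':1, '7':3, '8':1, '9':2, 'x':1, 'y':2, 'z':3
C (first-col start): C('$')=0, C('7')=1, C('8')=4, C('9')=5, C('x')=7, C('y')=8, C('z')=10
L[0]='7': occ=0, LF[0]=C('7')+0=1+0=1
L[1]='8': occ=0, LF[1]=C('8')+0=4+0=4
L[2]='z': occ=0, LF[2]=C('z')+0=10+0=10
L[3]='$': occ=0, LF[3]=C('$')+0=0+0=0
L[4]='9': occ=0, LF[4]=C('9')+0=5+0=5
L[5]='9': occ=1, LF[5]=C('9')+1=5+1=6
L[6]='x': occ=0, LF[6]=C('x')+0=7+0=7
L[7]='y': occ=0, LF[7]=C('y')+0=8+0=8
L[8]='z': occ=1, LF[8]=C('z')+1=10+1=11
L[9]='z': occ=2, LF[9]=C('z')+2=10+2=12
L[10]='y': occ=1, LF[10]=C('y')+1=8+1=9
L[11]='7': occ=1, LF[11]=C('7')+1=1+1=2
L[12]='7': occ=2, LF[12]=C('7')+2=1+2=3

Answer: 1 4 10 0 5 6 7 8 11 12 9 2 3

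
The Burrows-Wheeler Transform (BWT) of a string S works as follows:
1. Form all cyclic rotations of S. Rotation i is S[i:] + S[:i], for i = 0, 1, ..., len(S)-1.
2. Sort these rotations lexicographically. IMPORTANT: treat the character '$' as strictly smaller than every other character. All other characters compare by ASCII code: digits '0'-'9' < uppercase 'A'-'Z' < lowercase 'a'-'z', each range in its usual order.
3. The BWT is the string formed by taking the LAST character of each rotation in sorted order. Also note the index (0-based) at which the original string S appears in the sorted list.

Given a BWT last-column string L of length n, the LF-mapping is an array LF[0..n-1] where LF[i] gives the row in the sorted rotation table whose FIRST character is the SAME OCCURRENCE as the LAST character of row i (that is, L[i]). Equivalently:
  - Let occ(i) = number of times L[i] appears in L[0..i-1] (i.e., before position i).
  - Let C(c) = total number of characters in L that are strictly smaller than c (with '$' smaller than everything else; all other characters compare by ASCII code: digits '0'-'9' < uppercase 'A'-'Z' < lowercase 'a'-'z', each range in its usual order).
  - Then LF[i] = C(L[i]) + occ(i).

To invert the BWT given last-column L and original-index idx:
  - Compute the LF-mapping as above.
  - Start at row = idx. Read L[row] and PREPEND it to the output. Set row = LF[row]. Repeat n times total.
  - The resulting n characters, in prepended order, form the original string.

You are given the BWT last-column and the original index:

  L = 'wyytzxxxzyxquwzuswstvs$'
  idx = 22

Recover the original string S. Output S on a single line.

Answer: zxtyvzszuxuwyqwxtsysxw$

Derivation:
LF mapping: 10 17 18 5 20 13 14 15 21 19 16 1 7 11 22 8 2 12 3 6 9 4 0
Walk LF starting at row 22, prepending L[row]:
  step 1: row=22, L[22]='$', prepend. Next row=LF[22]=0
  step 2: row=0, L[0]='w', prepend. Next row=LF[0]=10
  step 3: row=10, L[10]='x', prepend. Next row=LF[10]=16
  step 4: row=16, L[16]='s', prepend. Next row=LF[16]=2
  step 5: row=2, L[2]='y', prepend. Next row=LF[2]=18
  step 6: row=18, L[18]='s', prepend. Next row=LF[18]=3
  step 7: row=3, L[3]='t', prepend. Next row=LF[3]=5
  step 8: row=5, L[5]='x', prepend. Next row=LF[5]=13
  step 9: row=13, L[13]='w', prepend. Next row=LF[13]=11
  step 10: row=11, L[11]='q', prepend. Next row=LF[11]=1
  step 11: row=1, L[1]='y', prepend. Next row=LF[1]=17
  step 12: row=17, L[17]='w', prepend. Next row=LF[17]=12
  step 13: row=12, L[12]='u', prepend. Next row=LF[12]=7
  step 14: row=7, L[7]='x', prepend. Next row=LF[7]=15
  step 15: row=15, L[15]='u', prepend. Next row=LF[15]=8
  step 16: row=8, L[8]='z', prepend. Next row=LF[8]=21
  step 17: row=21, L[21]='s', prepend. Next row=LF[21]=4
  step 18: row=4, L[4]='z', prepend. Next row=LF[4]=20
  step 19: row=20, L[20]='v', prepend. Next row=LF[20]=9
  step 20: row=9, L[9]='y', prepend. Next row=LF[9]=19
  step 21: row=19, L[19]='t', prepend. Next row=LF[19]=6
  step 22: row=6, L[6]='x', prepend. Next row=LF[6]=14
  step 23: row=14, L[14]='z', prepend. Next row=LF[14]=22
Reversed output: zxtyvzszuxuwyqwxtsysxw$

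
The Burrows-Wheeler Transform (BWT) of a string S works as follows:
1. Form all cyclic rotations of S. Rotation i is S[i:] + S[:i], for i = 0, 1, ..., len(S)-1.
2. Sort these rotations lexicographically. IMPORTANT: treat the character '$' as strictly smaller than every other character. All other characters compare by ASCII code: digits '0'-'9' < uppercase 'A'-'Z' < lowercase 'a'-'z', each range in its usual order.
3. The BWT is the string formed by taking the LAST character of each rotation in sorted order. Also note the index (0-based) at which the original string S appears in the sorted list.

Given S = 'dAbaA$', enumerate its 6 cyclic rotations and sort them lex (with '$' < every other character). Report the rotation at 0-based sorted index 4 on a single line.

All 6 rotations (rotation i = S[i:]+S[:i]):
  rot[0] = dAbaA$
  rot[1] = AbaA$d
  rot[2] = baA$dA
  rot[3] = aA$dAb
  rot[4] = A$dAba
  rot[5] = $dAbaA
Sorted (with $ < everything):
  sorted[0] = $dAbaA
  sorted[1] = A$dAba
  sorted[2] = AbaA$d
  sorted[3] = aA$dAb
  sorted[4] = baA$dA
  sorted[5] = dAbaA$
sorted[4] = baA$dA

Answer: baA$dA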